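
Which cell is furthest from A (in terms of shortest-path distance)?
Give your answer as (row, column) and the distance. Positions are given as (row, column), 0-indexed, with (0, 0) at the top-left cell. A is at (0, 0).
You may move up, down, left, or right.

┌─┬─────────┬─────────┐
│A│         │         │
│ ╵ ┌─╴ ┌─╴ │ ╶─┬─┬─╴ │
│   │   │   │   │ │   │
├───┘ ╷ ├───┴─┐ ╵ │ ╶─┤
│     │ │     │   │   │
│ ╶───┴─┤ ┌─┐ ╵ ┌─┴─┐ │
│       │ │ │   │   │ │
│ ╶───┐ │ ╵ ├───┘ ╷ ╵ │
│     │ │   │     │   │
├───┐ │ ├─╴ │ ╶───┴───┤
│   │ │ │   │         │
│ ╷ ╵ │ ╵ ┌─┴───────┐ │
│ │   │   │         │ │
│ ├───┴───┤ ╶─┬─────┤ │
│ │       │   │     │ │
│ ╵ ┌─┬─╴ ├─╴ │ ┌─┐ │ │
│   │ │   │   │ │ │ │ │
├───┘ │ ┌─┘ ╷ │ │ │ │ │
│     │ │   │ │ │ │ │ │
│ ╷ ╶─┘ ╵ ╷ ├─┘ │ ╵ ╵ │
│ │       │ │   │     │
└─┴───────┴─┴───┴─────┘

Computing BFS distances from A to all cells:
Furthest cell: (10, 6)
Distance: 68 steps

Path from A to the furthest cell:

┌─┬─────────┬─────────┐
│A│↱ → ↓    │↱ → → → ↓│
│ ╵ ┌─╴ ┌─╴ │ ╶─┬─┬─╴ │
│↳ ↑│↓ ↲│   │↑ ↰│ │↓ ↲│
├───┘ ╷ ├───┴─┐ ╵ │ ╶─┤
│↓ ← ↲│ │↱ → ↓│↑  │↳ ↓│
│ ╶───┴─┤ ┌─┐ ╵ ┌─┴─┐ │
│↳ → → ↓│↑│ │↳ ↑│↓ ↰│↓│
│ ╶───┐ │ ╵ ├───┘ ╷ ╵ │
│     │↓│↑ ↰│↓ ← ↲│↑ ↲│
├───┐ │ ├─╴ │ ╶───┴───┤
│   │ │↓│↱ ↑│↳ → → → ↓│
│ ╷ ╵ │ ╵ ┌─┴───────┐ │
│ │   │↳ ↑│         │↓│
│ ├───┴───┤ ╶─┬─────┤ │
│ │       │   │↓ ← ↰│↓│
│ ╵ ┌─┬─╴ ├─╴ │ ┌─┐ │ │
│   │ │   │   │↓│ │↑│↓│
├───┘ │ ┌─┘ ╷ │ │ │ │ │
│     │ │   │ │↓│ │↑│↓│
│ ╷ ╶─┘ ╵ ╷ ├─┘ │ ╵ ╵ │
│ │       │ │B ↲│  ↑ ↲│
└─┴───────┴─┴───┴─────┘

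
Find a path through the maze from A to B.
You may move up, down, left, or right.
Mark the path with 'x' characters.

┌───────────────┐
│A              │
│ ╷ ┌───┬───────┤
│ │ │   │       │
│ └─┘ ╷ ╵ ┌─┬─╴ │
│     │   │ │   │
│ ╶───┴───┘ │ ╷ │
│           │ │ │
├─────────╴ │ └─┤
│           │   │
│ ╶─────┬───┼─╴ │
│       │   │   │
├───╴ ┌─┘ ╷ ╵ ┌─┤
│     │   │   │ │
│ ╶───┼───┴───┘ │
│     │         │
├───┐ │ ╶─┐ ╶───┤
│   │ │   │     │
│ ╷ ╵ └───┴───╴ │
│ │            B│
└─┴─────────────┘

Finding the shortest path through the maze:
Path length: 30 steps
Directions: down → down → down → right → right → right → right → right → down → left → left → left → left → left → down → right → right → down → left → left → down → right → right → down → down → right → right → right → right → right

Solution:

┌───────────────┐
│A              │
│ ╷ ┌───┬───────┤
│x│ │   │       │
│ └─┘ ╷ ╵ ┌─┬─╴ │
│x    │   │ │   │
│ ╶───┴───┘ │ ╷ │
│x x x x x x│ │ │
├─────────╴ │ └─┤
│x x x x x x│   │
│ ╶─────┬───┼─╴ │
│x x x  │   │   │
├───╴ ┌─┘ ╷ ╵ ┌─┤
│x x x│   │   │ │
│ ╶───┼───┴───┘ │
│x x x│         │
├───┐ │ ╶─┐ ╶───┤
│   │x│   │     │
│ ╷ ╵ └───┴───╴ │
│ │  x x x x x B│
└─┴─────────────┘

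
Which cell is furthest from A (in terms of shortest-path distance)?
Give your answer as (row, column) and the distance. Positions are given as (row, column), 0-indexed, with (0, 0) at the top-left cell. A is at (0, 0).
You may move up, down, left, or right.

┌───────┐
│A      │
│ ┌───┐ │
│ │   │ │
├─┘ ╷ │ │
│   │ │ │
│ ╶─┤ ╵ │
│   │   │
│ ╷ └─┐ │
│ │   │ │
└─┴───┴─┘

Computing BFS distances from A to all cells:
Furthest cell: (4, 2)
Distance: 16 steps

Path from A to the furthest cell:

┌───────┐
│A → → ↓│
│ ┌───┐ │
│ │↓ ↰│↓│
├─┘ ╷ │ │
│↓ ↲│↑│↓│
│ ╶─┤ ╵ │
│↳ ↓│↑ ↲│
│ ╷ └─┐ │
│ │↳ B│ │
└─┴───┴─┘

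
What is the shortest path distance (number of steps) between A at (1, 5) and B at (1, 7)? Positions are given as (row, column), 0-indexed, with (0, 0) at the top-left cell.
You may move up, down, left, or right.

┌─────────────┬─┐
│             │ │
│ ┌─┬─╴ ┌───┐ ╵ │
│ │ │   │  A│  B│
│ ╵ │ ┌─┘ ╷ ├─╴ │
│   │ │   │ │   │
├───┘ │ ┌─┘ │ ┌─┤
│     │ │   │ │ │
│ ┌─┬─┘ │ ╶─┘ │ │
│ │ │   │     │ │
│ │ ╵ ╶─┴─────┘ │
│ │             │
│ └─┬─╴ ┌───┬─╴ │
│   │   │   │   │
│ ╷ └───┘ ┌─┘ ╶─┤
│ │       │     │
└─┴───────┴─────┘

Finding path from (1, 5) to (1, 7):
Path: (1,5) → (2,5) → (3,5) → (3,4) → (4,4) → (4,5) → (4,6) → (3,6) → (2,6) → (2,7) → (1,7)
Distance: 10 steps

Solution:

┌─────────────┬─┐
│             │ │
│ ┌─┬─╴ ┌───┐ ╵ │
│ │ │   │  A│  B│
│ ╵ │ ┌─┘ ╷ ├─╴ │
│   │ │   │↓│↱ ↑│
├───┘ │ ┌─┘ │ ┌─┤
│     │ │↓ ↲│↑│ │
│ ┌─┬─┘ │ ╶─┘ │ │
│ │ │   │↳ → ↑│ │
│ │ ╵ ╶─┴─────┘ │
│ │             │
│ └─┬─╴ ┌───┬─╴ │
│   │   │   │   │
│ ╷ └───┘ ┌─┘ ╶─┤
│ │       │     │
└─┴───────┴─────┘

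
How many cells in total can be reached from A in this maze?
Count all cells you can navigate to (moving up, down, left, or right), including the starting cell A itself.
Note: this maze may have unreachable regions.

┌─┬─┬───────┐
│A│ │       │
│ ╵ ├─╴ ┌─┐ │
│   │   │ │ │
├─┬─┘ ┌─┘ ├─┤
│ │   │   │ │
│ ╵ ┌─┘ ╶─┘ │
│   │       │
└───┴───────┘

Using BFS/flood-fill to find all reachable cells from A:
Maze size: 4 × 6 = 24 total cells
20 cell(s) are walled off and cannot be reached from A.
Reachable cells: 4

Reachable region (· marks reachable cells):

┌─┬─┬───────┐
│A│·│       │
│ ╵ ├─╴ ┌─┐ │
│· ·│   │ │ │
├─┬─┘ ┌─┘ ├─┤
│ │   │   │ │
│ ╵ ┌─┘ ╶─┘ │
│   │       │
└───┴───────┘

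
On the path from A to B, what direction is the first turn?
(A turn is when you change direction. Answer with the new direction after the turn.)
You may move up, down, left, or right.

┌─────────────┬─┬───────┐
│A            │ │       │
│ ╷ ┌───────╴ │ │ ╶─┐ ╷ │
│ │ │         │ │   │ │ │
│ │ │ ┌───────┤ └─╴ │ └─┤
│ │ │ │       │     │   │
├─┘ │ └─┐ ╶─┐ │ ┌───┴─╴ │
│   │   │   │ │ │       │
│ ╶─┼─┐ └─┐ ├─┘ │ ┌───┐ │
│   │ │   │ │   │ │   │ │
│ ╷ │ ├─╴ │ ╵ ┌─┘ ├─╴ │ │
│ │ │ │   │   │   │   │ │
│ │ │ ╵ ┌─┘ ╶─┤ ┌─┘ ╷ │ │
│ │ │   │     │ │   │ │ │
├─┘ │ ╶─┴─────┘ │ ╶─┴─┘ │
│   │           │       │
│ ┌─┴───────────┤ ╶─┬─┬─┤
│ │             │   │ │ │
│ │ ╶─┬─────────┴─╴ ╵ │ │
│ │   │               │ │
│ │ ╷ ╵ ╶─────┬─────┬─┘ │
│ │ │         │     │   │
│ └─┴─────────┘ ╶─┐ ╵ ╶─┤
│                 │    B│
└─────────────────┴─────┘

Directions: right, down, down, down, left, down, right, down, down, down, left, down, down, down, down, right, right, right, right, right, right, right, up, right, right, down, right, right
First turn direction: down

Solution:

┌─────────────┬─┬───────┐
│A ↓          │ │       │
│ ╷ ┌───────╴ │ │ ╶─┐ ╷ │
│ │↓│         │ │   │ │ │
│ │ │ ┌───────┤ └─╴ │ └─┤
│ │↓│ │       │     │   │
├─┘ │ └─┐ ╶─┐ │ ┌───┴─╴ │
│↓ ↲│   │   │ │ │       │
│ ╶─┼─┐ └─┐ ├─┘ │ ┌───┐ │
│↳ ↓│ │   │ │   │ │   │ │
│ ╷ │ ├─╴ │ ╵ ┌─┘ ├─╴ │ │
│ │↓│ │   │   │   │   │ │
│ │ │ ╵ ┌─┘ ╶─┤ ┌─┘ ╷ │ │
│ │↓│   │     │ │   │ │ │
├─┘ │ ╶─┴─────┘ │ ╶─┴─┘ │
│↓ ↲│           │       │
│ ┌─┴───────────┤ ╶─┬─┬─┤
│↓│             │   │ │ │
│ │ ╶─┬─────────┴─╴ ╵ │ │
│↓│   │               │ │
│ │ ╷ ╵ ╶─────┬─────┬─┘ │
│↓│ │         │↱ → ↓│   │
│ └─┴─────────┘ ╶─┐ ╵ ╶─┤
│↳ → → → → → → ↑  │↳ → B│
└─────────────────┴─────┘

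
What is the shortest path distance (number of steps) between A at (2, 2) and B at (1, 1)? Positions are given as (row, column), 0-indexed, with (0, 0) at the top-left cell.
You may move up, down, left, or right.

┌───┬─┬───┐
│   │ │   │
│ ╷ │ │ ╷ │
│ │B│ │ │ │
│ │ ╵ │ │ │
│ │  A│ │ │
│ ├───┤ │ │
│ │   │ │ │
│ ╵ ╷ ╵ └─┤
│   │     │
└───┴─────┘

Finding path from (2, 2) to (1, 1):
Path: (2,2) → (2,1) → (1,1)
Distance: 2 steps

Solution:

┌───┬─┬───┐
│   │ │   │
│ ╷ │ │ ╷ │
│ │B│ │ │ │
│ │ ╵ │ │ │
│ │↑ A│ │ │
│ ├───┤ │ │
│ │   │ │ │
│ ╵ ╷ ╵ └─┤
│   │     │
└───┴─────┘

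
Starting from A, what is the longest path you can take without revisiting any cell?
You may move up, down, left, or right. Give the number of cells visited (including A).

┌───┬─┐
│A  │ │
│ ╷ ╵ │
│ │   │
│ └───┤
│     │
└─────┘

Finding longest simple path using DFS:
Start: (0, 0)
Longest path visits 5 cells
Path: A → down → down → right → right

Solution:

┌───┬─┐
│A  │ │
│ ╷ ╵ │
│↓│   │
│ └───┤
│↳ → B│
└─────┘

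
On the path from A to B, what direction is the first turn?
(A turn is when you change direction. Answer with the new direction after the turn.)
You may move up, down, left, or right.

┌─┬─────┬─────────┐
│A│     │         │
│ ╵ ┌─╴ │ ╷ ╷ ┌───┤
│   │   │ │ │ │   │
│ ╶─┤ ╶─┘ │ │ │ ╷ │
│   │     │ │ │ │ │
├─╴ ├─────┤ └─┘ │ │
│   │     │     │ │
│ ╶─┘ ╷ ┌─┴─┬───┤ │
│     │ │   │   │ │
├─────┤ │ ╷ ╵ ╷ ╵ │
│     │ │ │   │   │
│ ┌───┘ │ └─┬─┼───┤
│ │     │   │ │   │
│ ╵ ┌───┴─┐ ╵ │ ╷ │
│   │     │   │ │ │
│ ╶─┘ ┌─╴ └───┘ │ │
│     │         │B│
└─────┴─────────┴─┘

Directions: down, down, right, down, left, down, right, right, up, right, down, down, down, left, left, down, left, down, right, right, up, right, right, down, right, right, right, up, up, right, down, down
First turn direction: right

Solution:

┌─┬─────┬─────────┐
│A│     │         │
│ ╵ ┌─╴ │ ╷ ╷ ┌───┤
│↓  │   │ │ │ │   │
│ ╶─┤ ╶─┘ │ │ │ ╷ │
│↳ ↓│     │ │ │ │ │
├─╴ ├─────┤ └─┘ │ │
│↓ ↲│↱ ↓  │     │ │
│ ╶─┘ ╷ ┌─┴─┬───┤ │
│↳ → ↑│↓│   │   │ │
├─────┤ │ ╷ ╵ ╷ ╵ │
│     │↓│ │   │   │
│ ┌───┘ │ └─┬─┼───┤
│ │↓ ← ↲│   │ │↱ ↓│
│ ╵ ┌───┴─┐ ╵ │ ╷ │
│↓ ↲│↱ → ↓│   │↑│↓│
│ ╶─┘ ┌─╴ └───┘ │ │
│↳ → ↑│  ↳ → → ↑│B│
└─────┴─────────┴─┘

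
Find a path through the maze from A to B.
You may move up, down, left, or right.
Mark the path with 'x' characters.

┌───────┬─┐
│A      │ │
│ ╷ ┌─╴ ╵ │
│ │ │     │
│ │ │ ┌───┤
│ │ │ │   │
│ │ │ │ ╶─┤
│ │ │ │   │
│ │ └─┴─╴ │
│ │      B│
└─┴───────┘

Finding the shortest path through the maze:
Path length: 8 steps
Directions: right → down → down → down → down → right → right → right

Solution:

┌───────┬─┐
│A x    │ │
│ ╷ ┌─╴ ╵ │
│ │x│     │
│ │ │ ┌───┤
│ │x│ │   │
│ │ │ │ ╶─┤
│ │x│ │   │
│ │ └─┴─╴ │
│ │x x x B│
└─┴───────┘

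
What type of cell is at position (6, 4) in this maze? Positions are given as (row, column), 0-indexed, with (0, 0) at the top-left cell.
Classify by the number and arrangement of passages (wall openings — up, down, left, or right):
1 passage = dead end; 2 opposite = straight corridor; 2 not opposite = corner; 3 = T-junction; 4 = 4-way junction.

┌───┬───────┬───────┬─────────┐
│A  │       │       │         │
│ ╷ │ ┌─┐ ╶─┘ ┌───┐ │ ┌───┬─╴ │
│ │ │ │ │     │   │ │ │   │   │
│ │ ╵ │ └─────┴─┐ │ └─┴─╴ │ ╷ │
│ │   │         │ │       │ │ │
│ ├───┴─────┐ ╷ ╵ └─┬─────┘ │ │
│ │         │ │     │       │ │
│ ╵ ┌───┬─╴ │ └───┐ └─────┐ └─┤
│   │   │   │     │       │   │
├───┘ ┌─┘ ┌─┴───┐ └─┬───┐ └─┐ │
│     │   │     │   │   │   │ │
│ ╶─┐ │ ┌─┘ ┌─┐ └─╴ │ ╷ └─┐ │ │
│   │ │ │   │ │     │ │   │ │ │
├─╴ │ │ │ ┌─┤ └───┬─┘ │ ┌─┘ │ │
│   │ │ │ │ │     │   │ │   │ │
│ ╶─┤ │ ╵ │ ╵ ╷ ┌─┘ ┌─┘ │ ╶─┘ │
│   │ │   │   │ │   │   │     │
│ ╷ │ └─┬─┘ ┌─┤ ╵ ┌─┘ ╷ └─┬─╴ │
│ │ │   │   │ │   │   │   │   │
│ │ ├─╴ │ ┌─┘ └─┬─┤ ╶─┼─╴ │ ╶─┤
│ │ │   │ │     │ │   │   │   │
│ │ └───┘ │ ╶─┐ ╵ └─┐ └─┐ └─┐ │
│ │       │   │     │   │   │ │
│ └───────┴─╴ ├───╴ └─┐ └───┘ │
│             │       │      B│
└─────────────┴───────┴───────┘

Checking cell at (6, 4):
Number of passages: 2
Cell type: corner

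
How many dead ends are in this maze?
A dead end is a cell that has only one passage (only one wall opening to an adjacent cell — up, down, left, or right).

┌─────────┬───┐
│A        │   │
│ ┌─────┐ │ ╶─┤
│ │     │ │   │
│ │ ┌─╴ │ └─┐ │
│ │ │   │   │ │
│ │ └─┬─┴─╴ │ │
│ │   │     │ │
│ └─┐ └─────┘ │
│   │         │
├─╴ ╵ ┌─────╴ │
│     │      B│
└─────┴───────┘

Checking each cell for number of passages:

Dead ends found at positions:
  (0, 6)
  (2, 2)
  (3, 3)
  (5, 0)
  (5, 3)
Total dead ends: 5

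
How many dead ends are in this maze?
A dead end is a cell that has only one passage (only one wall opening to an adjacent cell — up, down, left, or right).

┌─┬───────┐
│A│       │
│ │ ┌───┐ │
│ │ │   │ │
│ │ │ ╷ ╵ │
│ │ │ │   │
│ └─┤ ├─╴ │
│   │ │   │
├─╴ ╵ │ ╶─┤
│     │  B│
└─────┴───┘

Checking each cell for number of passages:

Dead ends found at positions:
  (0, 0)
  (2, 1)
  (4, 0)
  (4, 4)
Total dead ends: 4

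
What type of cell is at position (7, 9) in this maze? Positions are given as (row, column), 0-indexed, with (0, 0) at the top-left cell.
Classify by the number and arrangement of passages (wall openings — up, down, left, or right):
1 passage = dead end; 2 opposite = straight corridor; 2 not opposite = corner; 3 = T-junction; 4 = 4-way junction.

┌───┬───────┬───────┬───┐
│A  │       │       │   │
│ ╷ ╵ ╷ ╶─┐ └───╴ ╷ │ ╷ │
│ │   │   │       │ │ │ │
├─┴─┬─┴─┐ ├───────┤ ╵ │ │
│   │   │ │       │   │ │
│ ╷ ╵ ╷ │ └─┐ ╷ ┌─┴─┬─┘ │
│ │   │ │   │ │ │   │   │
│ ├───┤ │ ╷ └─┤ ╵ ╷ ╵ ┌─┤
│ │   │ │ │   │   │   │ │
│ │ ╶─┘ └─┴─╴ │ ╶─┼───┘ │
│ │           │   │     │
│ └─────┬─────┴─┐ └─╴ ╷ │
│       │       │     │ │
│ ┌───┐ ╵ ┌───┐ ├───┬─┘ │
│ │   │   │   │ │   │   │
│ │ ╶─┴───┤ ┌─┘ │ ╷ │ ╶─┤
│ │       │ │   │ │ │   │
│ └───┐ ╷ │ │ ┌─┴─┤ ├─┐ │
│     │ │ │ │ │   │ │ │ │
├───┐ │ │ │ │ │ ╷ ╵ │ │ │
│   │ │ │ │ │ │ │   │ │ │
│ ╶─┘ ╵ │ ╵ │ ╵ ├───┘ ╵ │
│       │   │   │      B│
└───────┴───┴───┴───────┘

Checking cell at (7, 9):
Number of passages: 2
Cell type: corner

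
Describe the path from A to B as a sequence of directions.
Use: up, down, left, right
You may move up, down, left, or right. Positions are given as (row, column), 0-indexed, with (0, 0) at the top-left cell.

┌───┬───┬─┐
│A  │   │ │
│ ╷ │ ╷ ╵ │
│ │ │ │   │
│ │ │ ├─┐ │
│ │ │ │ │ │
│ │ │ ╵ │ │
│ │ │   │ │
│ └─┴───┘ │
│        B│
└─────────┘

Finding the path and converting it to directions:
Path through cells: (0,0) → (1,0) → (2,0) → (3,0) → (4,0) → (4,1) → (4,2) → (4,3) → (4,4)
Directions: down, down, down, down, right, right, right, right

Solution:

┌───┬───┬─┐
│A  │   │ │
│ ╷ │ ╷ ╵ │
│↓│ │ │   │
│ │ │ ├─┐ │
│↓│ │ │ │ │
│ │ │ ╵ │ │
│↓│ │   │ │
│ └─┴───┘ │
│↳ → → → B│
└─────────┘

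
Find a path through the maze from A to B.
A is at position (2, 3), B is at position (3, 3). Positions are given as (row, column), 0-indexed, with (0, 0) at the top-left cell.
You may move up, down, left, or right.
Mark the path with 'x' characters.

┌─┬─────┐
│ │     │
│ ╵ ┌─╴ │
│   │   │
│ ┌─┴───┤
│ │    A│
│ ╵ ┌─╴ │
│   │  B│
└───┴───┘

Finding the shortest path from (2, 3) to (3, 3):
Path length: 1 steps
Directions: down

Solution:

┌─┬─────┐
│ │     │
│ ╵ ┌─╴ │
│   │   │
│ ┌─┴───┤
│ │    A│
│ ╵ ┌─╴ │
│   │  B│
└───┴───┘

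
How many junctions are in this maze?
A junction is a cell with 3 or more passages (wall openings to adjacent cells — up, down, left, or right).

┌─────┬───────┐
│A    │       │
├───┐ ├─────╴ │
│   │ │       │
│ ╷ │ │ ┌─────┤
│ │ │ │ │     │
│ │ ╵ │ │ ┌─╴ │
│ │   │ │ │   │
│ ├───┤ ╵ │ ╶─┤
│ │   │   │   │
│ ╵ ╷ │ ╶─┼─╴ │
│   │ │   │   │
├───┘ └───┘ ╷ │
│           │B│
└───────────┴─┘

Checking each cell for number of passages:

Junctions found (3+ passages):
  (4, 3): 3 passages
  (5, 6): 3 passages
  (6, 2): 3 passages
Total junctions: 3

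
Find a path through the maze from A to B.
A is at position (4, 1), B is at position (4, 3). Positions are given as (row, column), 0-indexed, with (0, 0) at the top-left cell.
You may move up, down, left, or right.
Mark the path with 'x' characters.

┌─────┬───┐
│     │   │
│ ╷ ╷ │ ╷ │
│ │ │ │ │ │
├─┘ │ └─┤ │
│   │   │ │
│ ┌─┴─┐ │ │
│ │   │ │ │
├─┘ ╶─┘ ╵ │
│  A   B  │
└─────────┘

Finding the shortest path from (4, 1) to (4, 3):
Path length: 2 steps
Directions: right → right

Solution:

┌─────┬───┐
│     │   │
│ ╷ ╷ │ ╷ │
│ │ │ │ │ │
├─┘ │ └─┤ │
│   │   │ │
│ ┌─┴─┐ │ │
│ │   │ │ │
├─┘ ╶─┘ ╵ │
│  A x B  │
└─────────┘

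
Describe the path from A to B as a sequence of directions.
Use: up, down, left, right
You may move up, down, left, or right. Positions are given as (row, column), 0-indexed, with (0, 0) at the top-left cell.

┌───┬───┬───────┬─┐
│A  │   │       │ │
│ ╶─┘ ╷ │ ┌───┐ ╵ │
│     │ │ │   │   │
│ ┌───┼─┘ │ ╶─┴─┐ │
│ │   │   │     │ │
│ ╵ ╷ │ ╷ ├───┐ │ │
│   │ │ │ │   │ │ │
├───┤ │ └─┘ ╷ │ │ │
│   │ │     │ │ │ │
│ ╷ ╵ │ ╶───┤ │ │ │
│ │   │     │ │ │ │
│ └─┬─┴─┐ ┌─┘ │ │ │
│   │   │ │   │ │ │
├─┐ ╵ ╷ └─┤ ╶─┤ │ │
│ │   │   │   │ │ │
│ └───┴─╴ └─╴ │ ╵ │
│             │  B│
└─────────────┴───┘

Finding the path and converting it to directions:
Path through cells: (0,0) → (1,0) → (2,0) → (3,0) → (3,1) → (2,1) → (2,2) → (3,2) → (4,2) → (5,2) → (5,1) → (4,1) → (4,0) → (5,0) → (6,0) → (6,1) → (7,1) → (7,2) → (6,2) → (6,3) → (7,3) → (7,4) → (8,4) → (8,5) → (8,6) → (7,6) → (7,5) → (6,5) → (6,6) → (5,6) → (4,6) → (3,6) → (3,5) → (4,5) → (4,4) → (4,3) → (3,3) → (2,3) → (2,4) → (1,4) → (0,4) → (0,5) → (0,6) → (0,7) → (1,7) → (1,8) → (2,8) → (3,8) → (4,8) → (5,8) → (6,8) → (7,8) → (8,8)
Directions: down, down, down, right, up, right, down, down, down, left, up, left, down, down, right, down, right, up, right, down, right, down, right, right, up, left, up, right, up, up, up, left, down, left, left, up, up, right, up, up, right, right, right, down, right, down, down, down, down, down, down, down

Solution:

┌───┬───┬───────┬─┐
│A  │   │↱ → → ↓│ │
│ ╶─┘ ╷ │ ┌───┐ ╵ │
│↓    │ │↑│   │↳ ↓│
│ ┌───┼─┘ │ ╶─┴─┐ │
│↓│↱ ↓│↱ ↑│     │↓│
│ ╵ ╷ │ ╷ ├───┐ │ │
│↳ ↑│↓│↑│ │↓ ↰│ │↓│
├───┤ │ └─┘ ╷ │ │ │
│↓ ↰│↓│↑ ← ↲│↑│ │↓│
│ ╷ ╵ │ ╶───┤ │ │ │
│↓│↑ ↲│     │↑│ │↓│
│ └─┬─┴─┐ ┌─┘ │ │ │
│↳ ↓│↱ ↓│ │↱ ↑│ │↓│
├─┐ ╵ ╷ └─┤ ╶─┤ │ │
│ │↳ ↑│↳ ↓│↑ ↰│ │↓│
│ └───┴─╴ └─╴ │ ╵ │
│        ↳ → ↑│  B│
└─────────────┴───┘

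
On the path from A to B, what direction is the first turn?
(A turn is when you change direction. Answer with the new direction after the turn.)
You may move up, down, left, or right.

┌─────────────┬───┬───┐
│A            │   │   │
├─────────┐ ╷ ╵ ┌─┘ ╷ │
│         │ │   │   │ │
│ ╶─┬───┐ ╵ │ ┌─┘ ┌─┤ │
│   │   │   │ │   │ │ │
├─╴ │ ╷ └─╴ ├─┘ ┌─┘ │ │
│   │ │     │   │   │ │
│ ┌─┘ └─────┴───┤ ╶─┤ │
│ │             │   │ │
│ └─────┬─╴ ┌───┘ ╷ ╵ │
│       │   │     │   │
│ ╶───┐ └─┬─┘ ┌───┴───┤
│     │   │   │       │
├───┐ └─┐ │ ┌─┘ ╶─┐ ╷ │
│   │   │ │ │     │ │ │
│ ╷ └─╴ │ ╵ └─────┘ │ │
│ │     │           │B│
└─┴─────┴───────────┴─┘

Directions: right, right, right, right, right, down, down, left, up, left, left, left, left, down, right, down, left, down, down, right, right, right, down, right, down, down, right, right, right, right, right, up, up, right, down, down
First turn direction: down

Solution:

┌─────────────┬───┬───┐
│A → → → → ↓  │   │   │
├─────────┐ ╷ ╵ ┌─┘ ╷ │
│↓ ← ← ← ↰│↓│   │   │ │
│ ╶─┬───┐ ╵ │ ┌─┘ ┌─┤ │
│↳ ↓│   │↑ ↲│ │   │ │ │
├─╴ │ ╷ └─╴ ├─┘ ┌─┘ │ │
│↓ ↲│ │     │   │   │ │
│ ┌─┘ └─────┴───┤ ╶─┤ │
│↓│             │   │ │
│ └─────┬─╴ ┌───┘ ╷ ╵ │
│↳ → → ↓│   │     │   │
│ ╶───┐ └─┬─┘ ┌───┴───┤
│     │↳ ↓│   │    ↱ ↓│
├───┐ └─┐ │ ┌─┘ ╶─┐ ╷ │
│   │   │↓│ │     │↑│↓│
│ ╷ └─╴ │ ╵ └─────┘ │ │
│ │     │↳ → → → → ↑│B│
└─┴─────┴───────────┴─┘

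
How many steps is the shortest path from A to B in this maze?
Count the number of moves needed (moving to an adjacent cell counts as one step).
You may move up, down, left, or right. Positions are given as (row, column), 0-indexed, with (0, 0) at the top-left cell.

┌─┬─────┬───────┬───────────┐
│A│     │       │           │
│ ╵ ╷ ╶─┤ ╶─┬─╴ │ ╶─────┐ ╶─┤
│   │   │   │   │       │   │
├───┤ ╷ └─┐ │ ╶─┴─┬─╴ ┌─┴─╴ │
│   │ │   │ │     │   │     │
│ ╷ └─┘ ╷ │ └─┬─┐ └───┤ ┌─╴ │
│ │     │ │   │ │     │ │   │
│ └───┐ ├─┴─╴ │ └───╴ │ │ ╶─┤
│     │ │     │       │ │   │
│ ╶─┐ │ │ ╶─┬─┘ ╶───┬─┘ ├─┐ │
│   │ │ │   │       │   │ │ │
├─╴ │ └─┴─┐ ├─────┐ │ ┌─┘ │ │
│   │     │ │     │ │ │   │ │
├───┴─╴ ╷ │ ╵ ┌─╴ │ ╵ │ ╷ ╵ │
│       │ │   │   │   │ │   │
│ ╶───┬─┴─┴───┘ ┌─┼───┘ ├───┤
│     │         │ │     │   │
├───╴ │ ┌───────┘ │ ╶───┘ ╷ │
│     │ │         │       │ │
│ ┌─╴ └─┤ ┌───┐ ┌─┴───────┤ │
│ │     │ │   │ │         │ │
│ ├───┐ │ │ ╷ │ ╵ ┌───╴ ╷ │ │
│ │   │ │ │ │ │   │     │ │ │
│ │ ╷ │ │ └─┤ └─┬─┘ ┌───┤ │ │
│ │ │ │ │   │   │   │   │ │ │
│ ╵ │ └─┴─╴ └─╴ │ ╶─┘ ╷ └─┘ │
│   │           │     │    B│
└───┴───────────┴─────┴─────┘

Using BFS to find shortest path:
Start: (0, 0), End: (13, 13)
Path found:
(0,0) → (1,0) → (1,1) → (0,1) → (0,2) → (1,2) → (1,3) → (2,3) → (3,3) → (3,2) → (3,1) → (2,1) → (2,0) → (3,0) → (4,0) → (4,1) → (4,2) → (5,2) → (6,2) → (6,3) → (7,3) → (7,2) → (7,1) → (7,0) → (8,0) → (8,1) → (8,2) → (9,2) → (9,1) → (9,0) → (10,0) → (11,0) → (12,0) → (13,0) → (13,1) → (12,1) → (11,1) → (11,2) → (12,2) → (13,2) → (13,3) → (13,4) → (13,5) → (12,5) → (12,4) → (11,4) → (10,4) → (9,4) → (9,5) → (9,6) → (9,7) → (10,7) → (11,7) → (11,8) → (10,8) → (10,9) → (10,10) → (10,11) → (11,11) → (11,10) → (11,9) → (12,9) → (12,8) → (13,8) → (13,9) → (13,10) → (12,10) → (12,11) → (13,11) → (13,12) → (13,13)
Number of steps: 70

Solution:

┌─┬─────┬───────┬───────────┐
│A│↱ ↓  │       │           │
│ ╵ ╷ ╶─┤ ╶─┬─╴ │ ╶─────┐ ╶─┤
│↳ ↑│↳ ↓│   │   │       │   │
├───┤ ╷ └─┐ │ ╶─┴─┬─╴ ┌─┴─╴ │
│↓ ↰│ │↓  │ │     │   │     │
│ ╷ └─┘ ╷ │ └─┬─┐ └───┤ ┌─╴ │
│↓│↑ ← ↲│ │   │ │     │ │   │
│ └───┐ ├─┴─╴ │ └───╴ │ │ ╶─┤
│↳ → ↓│ │     │       │ │   │
│ ╶─┐ │ │ ╶─┬─┘ ╶───┬─┘ ├─┐ │
│   │↓│ │   │       │   │ │ │
├─╴ │ └─┴─┐ ├─────┐ │ ┌─┘ │ │
│   │↳ ↓  │ │     │ │ │   │ │
├───┴─╴ ╷ │ ╵ ┌─╴ │ ╵ │ ╷ ╵ │
│↓ ← ← ↲│ │   │   │   │ │   │
│ ╶───┬─┴─┴───┘ ┌─┼───┘ ├───┤
│↳ → ↓│         │ │     │   │
├───╴ │ ┌───────┘ │ ╶───┘ ╷ │
│↓ ← ↲│ │↱ → → ↓  │       │ │
│ ┌─╴ └─┤ ┌───┐ ┌─┴───────┤ │
│↓│     │↑│   │↓│↱ → → ↓  │ │
│ ├───┐ │ │ ╷ │ ╵ ┌───╴ ╷ │ │
│↓│↱ ↓│ │↑│ │ │↳ ↑│↓ ← ↲│ │ │
│ │ ╷ │ │ └─┤ └─┬─┘ ┌───┤ │ │
│↓│↑│↓│ │↑ ↰│   │↓ ↲│↱ ↓│ │ │
│ ╵ │ └─┴─╴ └─╴ │ ╶─┘ ╷ └─┘ │
│↳ ↑│↳ → → ↑    │↳ → ↑│↳ → B│
└───┴───────────┴─────┴─────┘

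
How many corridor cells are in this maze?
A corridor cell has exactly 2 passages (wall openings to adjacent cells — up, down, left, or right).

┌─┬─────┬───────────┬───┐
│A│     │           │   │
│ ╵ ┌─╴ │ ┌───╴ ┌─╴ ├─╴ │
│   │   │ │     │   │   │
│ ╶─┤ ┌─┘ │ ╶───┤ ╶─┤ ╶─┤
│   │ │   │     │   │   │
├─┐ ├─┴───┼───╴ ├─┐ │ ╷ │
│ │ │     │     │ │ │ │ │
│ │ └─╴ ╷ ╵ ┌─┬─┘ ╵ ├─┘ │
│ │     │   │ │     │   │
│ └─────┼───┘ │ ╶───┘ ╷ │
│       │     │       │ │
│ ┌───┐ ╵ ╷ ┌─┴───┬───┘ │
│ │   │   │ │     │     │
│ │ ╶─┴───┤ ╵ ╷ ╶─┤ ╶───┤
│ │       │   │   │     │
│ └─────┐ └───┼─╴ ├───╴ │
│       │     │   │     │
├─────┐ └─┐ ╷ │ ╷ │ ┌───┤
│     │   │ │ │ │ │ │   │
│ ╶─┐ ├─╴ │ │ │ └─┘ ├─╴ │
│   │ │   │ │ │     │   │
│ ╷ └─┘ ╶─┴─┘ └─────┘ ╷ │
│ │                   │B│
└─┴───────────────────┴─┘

Counting cells with exactly 2 passages:
Total corridor cells: 112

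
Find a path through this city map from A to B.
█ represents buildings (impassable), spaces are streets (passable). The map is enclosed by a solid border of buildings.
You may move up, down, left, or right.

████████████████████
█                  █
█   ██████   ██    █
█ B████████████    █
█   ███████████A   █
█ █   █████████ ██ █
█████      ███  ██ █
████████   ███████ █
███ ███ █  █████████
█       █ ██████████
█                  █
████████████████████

Finding the shortest path from A to B:
Movement: cardinal only
Path length: 18 steps
Directions: up → up → up → left → left → left → left → left → left → left → left → left → left → left → left → down → left → down

Solution:

████████████████████
█  ↓←←←←←←←←←←←↰   █
█ ↓↲██████   ██↑   █
█ B████████████↑   █
█   ███████████A   █
█ █   █████████ ██ █
█████      ███  ██ █
████████   ███████ █
███ ███ █  █████████
█       █ ██████████
█                  █
████████████████████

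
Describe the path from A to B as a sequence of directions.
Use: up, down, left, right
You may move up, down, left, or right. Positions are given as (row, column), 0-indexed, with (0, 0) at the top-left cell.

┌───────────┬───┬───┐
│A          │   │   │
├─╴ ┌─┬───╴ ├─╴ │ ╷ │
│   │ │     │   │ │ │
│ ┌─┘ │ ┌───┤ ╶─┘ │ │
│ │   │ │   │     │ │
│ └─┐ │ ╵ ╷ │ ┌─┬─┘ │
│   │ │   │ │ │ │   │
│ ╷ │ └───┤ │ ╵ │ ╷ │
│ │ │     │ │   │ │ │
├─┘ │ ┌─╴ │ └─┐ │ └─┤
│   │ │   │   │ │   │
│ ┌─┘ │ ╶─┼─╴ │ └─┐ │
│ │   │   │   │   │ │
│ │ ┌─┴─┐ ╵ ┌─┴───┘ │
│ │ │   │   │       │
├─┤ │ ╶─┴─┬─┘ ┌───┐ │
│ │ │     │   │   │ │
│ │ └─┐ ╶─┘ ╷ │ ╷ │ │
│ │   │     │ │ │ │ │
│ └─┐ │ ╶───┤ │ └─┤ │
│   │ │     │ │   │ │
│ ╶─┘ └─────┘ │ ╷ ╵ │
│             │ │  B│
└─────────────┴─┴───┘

Finding the path and converting it to directions:
Path through cells: (0,0) → (0,1) → (0,2) → (0,3) → (0,4) → (0,5) → (1,5) → (1,4) → (1,3) → (2,3) → (3,3) → (3,4) → (2,4) → (2,5) → (3,5) → (4,5) → (5,5) → (5,6) → (6,6) → (6,5) → (7,5) → (7,4) → (6,4) → (6,3) → (5,3) → (5,4) → (4,4) → (4,3) → (4,2) → (5,2) → (6,2) → (6,1) → (7,1) → (8,1) → (9,1) → (9,2) → (10,2) → (11,2) → (11,3) → (11,4) → (11,5) → (11,6) → (10,6) → (9,6) → (8,6) → (7,6) → (7,7) → (7,8) → (7,9) → (8,9) → (9,9) → (10,9) → (11,9)
Directions: right, right, right, right, right, down, left, left, down, down, right, up, right, down, down, down, right, down, left, down, left, up, left, up, right, up, left, left, down, down, left, down, down, down, right, down, down, right, right, right, right, up, up, up, up, right, right, right, down, down, down, down

Solution:

┌───────────┬───┬───┐
│A → → → → ↓│   │   │
├─╴ ┌─┬───╴ ├─╴ │ ╷ │
│   │ │↓ ← ↲│   │ │ │
│ ┌─┘ │ ┌───┤ ╶─┘ │ │
│ │   │↓│↱ ↓│     │ │
│ └─┐ │ ╵ ╷ │ ┌─┬─┘ │
│   │ │↳ ↑│↓│ │ │   │
│ ╷ │ └───┤ │ ╵ │ ╷ │
│ │ │↓ ← ↰│↓│   │ │ │
├─┘ │ ┌─╴ │ └─┐ │ └─┤
│   │↓│↱ ↑│↳ ↓│ │   │
│ ┌─┘ │ ╶─┼─╴ │ └─┐ │
│ │↓ ↲│↑ ↰│↓ ↲│   │ │
│ │ ┌─┴─┐ ╵ ┌─┴───┘ │
│ │↓│   │↑ ↲│↱ → → ↓│
├─┤ │ ╶─┴─┬─┘ ┌───┐ │
│ │↓│     │  ↑│   │↓│
│ │ └─┐ ╶─┘ ╷ │ ╷ │ │
│ │↳ ↓│     │↑│ │ │↓│
│ └─┐ │ ╶───┤ │ └─┤ │
│   │↓│     │↑│   │↓│
│ ╶─┘ └─────┘ │ ╷ ╵ │
│    ↳ → → → ↑│ │  B│
└─────────────┴─┴───┘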